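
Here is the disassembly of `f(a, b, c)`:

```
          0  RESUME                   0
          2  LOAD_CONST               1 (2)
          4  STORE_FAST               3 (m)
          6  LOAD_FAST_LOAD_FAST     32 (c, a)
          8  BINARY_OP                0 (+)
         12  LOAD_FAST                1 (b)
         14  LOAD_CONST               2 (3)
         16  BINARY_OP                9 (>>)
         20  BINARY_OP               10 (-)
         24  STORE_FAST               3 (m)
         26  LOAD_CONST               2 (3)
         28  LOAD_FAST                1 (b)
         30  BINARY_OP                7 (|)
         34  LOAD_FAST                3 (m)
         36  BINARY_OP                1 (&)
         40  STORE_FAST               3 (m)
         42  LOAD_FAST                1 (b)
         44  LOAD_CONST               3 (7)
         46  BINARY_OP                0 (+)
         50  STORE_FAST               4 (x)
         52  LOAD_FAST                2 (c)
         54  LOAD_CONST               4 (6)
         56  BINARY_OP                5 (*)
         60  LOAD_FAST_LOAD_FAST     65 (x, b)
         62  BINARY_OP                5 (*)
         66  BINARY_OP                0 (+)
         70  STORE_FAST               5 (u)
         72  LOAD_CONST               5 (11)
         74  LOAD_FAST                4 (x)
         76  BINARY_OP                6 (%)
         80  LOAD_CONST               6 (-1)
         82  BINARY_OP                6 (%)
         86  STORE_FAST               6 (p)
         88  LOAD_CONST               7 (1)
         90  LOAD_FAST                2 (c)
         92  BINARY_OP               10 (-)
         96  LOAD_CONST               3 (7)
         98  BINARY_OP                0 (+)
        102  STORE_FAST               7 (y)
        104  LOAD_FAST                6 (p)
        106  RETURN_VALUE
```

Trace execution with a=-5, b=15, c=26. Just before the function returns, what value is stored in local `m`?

4

LOAD_CONST → push 2. Stack: [2]
STORE_FAST m → m=2. Stack: []
LOAD_FAST_LOAD_FAST c,a → push 26,-5. Stack: [26, -5]
BINARY_OP + → 26 + -5 = 21. Stack: [21]
LOAD_FAST b → push 15. Stack: [21, 15]
LOAD_CONST → push 3. Stack: [21, 15, 3]
BINARY_OP >> → 15 >> 3 = 1. Stack: [21, 1]
BINARY_OP - → 21 - 1 = 20. Stack: [20]
STORE_FAST m → m=20. Stack: []
LOAD_CONST → push 3. Stack: [3]
LOAD_FAST b → push 15. Stack: [3, 15]
BINARY_OP | → 3 | 15 = 15. Stack: [15]
LOAD_FAST m → push 20. Stack: [15, 20]
BINARY_OP & → 15 & 20 = 4. Stack: [4]
STORE_FAST m → m=4. Stack: []
LOAD_FAST b → push 15. Stack: [15]
LOAD_CONST → push 7. Stack: [15, 7]
BINARY_OP + → 15 + 7 = 22. Stack: [22]
STORE_FAST x → x=22. Stack: []
LOAD_FAST c → push 26. Stack: [26]
LOAD_CONST → push 6. Stack: [26, 6]
BINARY_OP * → 26 * 6 = 156. Stack: [156]
LOAD_FAST_LOAD_FAST x,b → push 22,15. Stack: [156, 22, 15]
BINARY_OP * → 22 * 15 = 330. Stack: [156, 330]
BINARY_OP + → 156 + 330 = 486. Stack: [486]
STORE_FAST u → u=486. Stack: []
LOAD_CONST → push 11. Stack: [11]
LOAD_FAST x → push 22. Stack: [11, 22]
BINARY_OP % → 11 % 22 = 11. Stack: [11]
LOAD_CONST → push -1. Stack: [11, -1]
BINARY_OP % → 11 % -1 = 0. Stack: [0]
STORE_FAST p → p=0. Stack: []
LOAD_CONST → push 1. Stack: [1]
LOAD_FAST c → push 26. Stack: [1, 26]
BINARY_OP - → 1 - 26 = -25. Stack: [-25]
LOAD_CONST → push 7. Stack: [-25, 7]
BINARY_OP + → -25 + 7 = -18. Stack: [-18]
STORE_FAST y → y=-18. Stack: []
LOAD_FAST p → push 0. Stack: [0]
RETURN_VALUE → return 0.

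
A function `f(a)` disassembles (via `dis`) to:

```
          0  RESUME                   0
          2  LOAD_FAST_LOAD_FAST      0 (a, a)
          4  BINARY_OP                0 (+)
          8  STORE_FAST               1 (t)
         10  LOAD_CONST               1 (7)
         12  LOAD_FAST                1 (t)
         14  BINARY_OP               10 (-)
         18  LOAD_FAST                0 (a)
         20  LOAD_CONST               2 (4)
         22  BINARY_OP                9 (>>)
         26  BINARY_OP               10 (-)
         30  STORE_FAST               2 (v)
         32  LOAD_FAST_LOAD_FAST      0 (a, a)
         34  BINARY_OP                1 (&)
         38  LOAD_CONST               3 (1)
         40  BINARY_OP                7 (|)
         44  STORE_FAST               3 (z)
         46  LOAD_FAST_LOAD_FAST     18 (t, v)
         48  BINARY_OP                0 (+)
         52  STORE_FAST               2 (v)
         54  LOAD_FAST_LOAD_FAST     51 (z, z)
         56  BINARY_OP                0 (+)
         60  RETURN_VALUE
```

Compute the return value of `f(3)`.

LOAD_FAST_LOAD_FAST a,a → push 3,3. Stack: [3, 3]
BINARY_OP + → 3 + 3 = 6. Stack: [6]
STORE_FAST t → t=6. Stack: []
LOAD_CONST → push 7. Stack: [7]
LOAD_FAST t → push 6. Stack: [7, 6]
BINARY_OP - → 7 - 6 = 1. Stack: [1]
LOAD_FAST a → push 3. Stack: [1, 3]
LOAD_CONST → push 4. Stack: [1, 3, 4]
BINARY_OP >> → 3 >> 4 = 0. Stack: [1, 0]
BINARY_OP - → 1 - 0 = 1. Stack: [1]
STORE_FAST v → v=1. Stack: []
LOAD_FAST_LOAD_FAST a,a → push 3,3. Stack: [3, 3]
BINARY_OP & → 3 & 3 = 3. Stack: [3]
LOAD_CONST → push 1. Stack: [3, 1]
BINARY_OP | → 3 | 1 = 3. Stack: [3]
STORE_FAST z → z=3. Stack: []
LOAD_FAST_LOAD_FAST t,v → push 6,1. Stack: [6, 1]
BINARY_OP + → 6 + 1 = 7. Stack: [7]
STORE_FAST v → v=7. Stack: []
LOAD_FAST_LOAD_FAST z,z → push 3,3. Stack: [3, 3]
BINARY_OP + → 3 + 3 = 6. Stack: [6]
RETURN_VALUE → return 6.

6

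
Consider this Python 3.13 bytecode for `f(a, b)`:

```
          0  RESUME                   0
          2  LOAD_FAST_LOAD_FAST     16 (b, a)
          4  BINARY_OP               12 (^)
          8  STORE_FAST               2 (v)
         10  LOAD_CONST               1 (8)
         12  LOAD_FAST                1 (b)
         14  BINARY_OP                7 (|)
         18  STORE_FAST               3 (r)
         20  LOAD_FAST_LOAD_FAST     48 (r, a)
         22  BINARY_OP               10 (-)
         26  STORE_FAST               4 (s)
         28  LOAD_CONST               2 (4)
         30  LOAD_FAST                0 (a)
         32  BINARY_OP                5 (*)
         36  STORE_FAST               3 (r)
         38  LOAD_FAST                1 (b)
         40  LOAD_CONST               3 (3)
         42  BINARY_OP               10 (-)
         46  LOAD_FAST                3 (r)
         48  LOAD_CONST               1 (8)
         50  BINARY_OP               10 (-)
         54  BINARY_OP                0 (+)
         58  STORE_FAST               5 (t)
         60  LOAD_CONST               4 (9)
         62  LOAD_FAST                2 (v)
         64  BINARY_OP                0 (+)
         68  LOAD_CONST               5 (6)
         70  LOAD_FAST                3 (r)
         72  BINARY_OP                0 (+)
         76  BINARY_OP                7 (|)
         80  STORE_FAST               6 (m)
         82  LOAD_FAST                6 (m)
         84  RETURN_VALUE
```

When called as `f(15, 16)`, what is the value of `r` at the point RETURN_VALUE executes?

60

LOAD_FAST_LOAD_FAST b,a → push 16,15. Stack: [16, 15]
BINARY_OP ^ → 16 ^ 15 = 31. Stack: [31]
STORE_FAST v → v=31. Stack: []
LOAD_CONST → push 8. Stack: [8]
LOAD_FAST b → push 16. Stack: [8, 16]
BINARY_OP | → 8 | 16 = 24. Stack: [24]
STORE_FAST r → r=24. Stack: []
LOAD_FAST_LOAD_FAST r,a → push 24,15. Stack: [24, 15]
BINARY_OP - → 24 - 15 = 9. Stack: [9]
STORE_FAST s → s=9. Stack: []
LOAD_CONST → push 4. Stack: [4]
LOAD_FAST a → push 15. Stack: [4, 15]
BINARY_OP * → 4 * 15 = 60. Stack: [60]
STORE_FAST r → r=60. Stack: []
LOAD_FAST b → push 16. Stack: [16]
LOAD_CONST → push 3. Stack: [16, 3]
BINARY_OP - → 16 - 3 = 13. Stack: [13]
LOAD_FAST r → push 60. Stack: [13, 60]
LOAD_CONST → push 8. Stack: [13, 60, 8]
BINARY_OP - → 60 - 8 = 52. Stack: [13, 52]
BINARY_OP + → 13 + 52 = 65. Stack: [65]
STORE_FAST t → t=65. Stack: []
LOAD_CONST → push 9. Stack: [9]
LOAD_FAST v → push 31. Stack: [9, 31]
BINARY_OP + → 9 + 31 = 40. Stack: [40]
LOAD_CONST → push 6. Stack: [40, 6]
LOAD_FAST r → push 60. Stack: [40, 6, 60]
BINARY_OP + → 6 + 60 = 66. Stack: [40, 66]
BINARY_OP | → 40 | 66 = 106. Stack: [106]
STORE_FAST m → m=106. Stack: []
LOAD_FAST m → push 106. Stack: [106]
RETURN_VALUE → return 106.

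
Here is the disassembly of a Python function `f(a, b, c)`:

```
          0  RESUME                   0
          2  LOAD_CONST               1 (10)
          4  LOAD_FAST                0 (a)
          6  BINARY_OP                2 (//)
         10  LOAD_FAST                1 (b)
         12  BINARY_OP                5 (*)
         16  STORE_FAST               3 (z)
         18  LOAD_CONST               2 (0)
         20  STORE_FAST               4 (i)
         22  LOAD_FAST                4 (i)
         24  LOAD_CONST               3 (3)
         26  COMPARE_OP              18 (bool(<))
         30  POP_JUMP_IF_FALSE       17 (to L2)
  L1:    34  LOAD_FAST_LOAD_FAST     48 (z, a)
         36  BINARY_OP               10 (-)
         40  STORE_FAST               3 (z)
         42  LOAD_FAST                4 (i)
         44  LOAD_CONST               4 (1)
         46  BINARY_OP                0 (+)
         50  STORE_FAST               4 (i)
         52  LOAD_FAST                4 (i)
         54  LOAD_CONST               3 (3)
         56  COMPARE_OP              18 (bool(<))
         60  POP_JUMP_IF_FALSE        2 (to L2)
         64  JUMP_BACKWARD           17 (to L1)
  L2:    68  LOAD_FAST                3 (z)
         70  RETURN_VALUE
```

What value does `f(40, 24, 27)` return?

-120

LOAD_CONST → push 10. Stack: [10]
LOAD_FAST a → push 40. Stack: [10, 40]
BINARY_OP // → 10 // 40 = 0. Stack: [0]
LOAD_FAST b → push 24. Stack: [0, 24]
BINARY_OP * → 0 * 24 = 0. Stack: [0]
STORE_FAST z → z=0. Stack: []
LOAD_CONST → push 0. Stack: [0]
STORE_FAST i → i=0. Stack: []
LOAD_FAST i → push 0. Stack: [0]
LOAD_CONST → push 3. Stack: [0, 3]
COMPARE_OP bool(<) → 0 vs 3 = True. Stack: [True]
POP_JUMP_IF_FALSE → pop True; no jump. Stack: []
LOAD_FAST_LOAD_FAST z,a → push 0,40. Stack: [0, 40]
BINARY_OP - → 0 - 40 = -40. Stack: [-40]
STORE_FAST z → z=-40. Stack: []
LOAD_FAST i → push 0. Stack: [0]
LOAD_CONST → push 1. Stack: [0, 1]
BINARY_OP + → 0 + 1 = 1. Stack: [1]
STORE_FAST i → i=1. Stack: []
LOAD_FAST i → push 1. Stack: [1]
LOAD_CONST → push 3. Stack: [1, 3]
COMPARE_OP bool(<) → 1 vs 3 = True. Stack: [True]
POP_JUMP_IF_FALSE → pop True; no jump. Stack: []
LOAD_FAST_LOAD_FAST z,a → push -40,40. Stack: [-40, 40]
BINARY_OP - → -40 - 40 = -80. Stack: [-80]
STORE_FAST z → z=-80. Stack: []
LOAD_FAST i → push 1. Stack: [1]
LOAD_CONST → push 1. Stack: [1, 1]
BINARY_OP + → 1 + 1 = 2. Stack: [2]
STORE_FAST i → i=2. Stack: []
LOAD_FAST i → push 2. Stack: [2]
LOAD_CONST → push 3. Stack: [2, 3]
COMPARE_OP bool(<) → 2 vs 3 = True. Stack: [True]
POP_JUMP_IF_FALSE → pop True; no jump. Stack: []
LOAD_FAST_LOAD_FAST z,a → push -80,40. Stack: [-80, 40]
BINARY_OP - → -80 - 40 = -120. Stack: [-120]
STORE_FAST z → z=-120. Stack: []
LOAD_FAST i → push 2. Stack: [2]
LOAD_CONST → push 1. Stack: [2, 1]
BINARY_OP + → 2 + 1 = 3. Stack: [3]
STORE_FAST i → i=3. Stack: []
LOAD_FAST i → push 3. Stack: [3]
LOAD_CONST → push 3. Stack: [3, 3]
COMPARE_OP bool(<) → 3 vs 3 = False. Stack: [False]
POP_JUMP_IF_FALSE → pop False; jump. Stack: []
LOAD_FAST z → push -120. Stack: [-120]
RETURN_VALUE → return -120.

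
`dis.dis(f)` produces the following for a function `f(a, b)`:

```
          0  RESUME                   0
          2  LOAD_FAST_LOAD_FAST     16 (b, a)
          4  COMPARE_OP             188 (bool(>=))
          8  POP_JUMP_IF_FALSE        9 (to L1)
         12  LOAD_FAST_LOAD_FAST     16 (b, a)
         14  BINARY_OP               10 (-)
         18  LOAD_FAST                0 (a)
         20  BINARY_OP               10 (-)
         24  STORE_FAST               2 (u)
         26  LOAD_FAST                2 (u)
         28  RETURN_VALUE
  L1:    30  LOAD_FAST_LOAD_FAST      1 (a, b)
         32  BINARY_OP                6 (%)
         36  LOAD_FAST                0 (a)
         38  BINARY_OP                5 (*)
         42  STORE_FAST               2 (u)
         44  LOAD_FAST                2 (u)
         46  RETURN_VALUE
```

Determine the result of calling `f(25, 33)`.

-17

LOAD_FAST_LOAD_FAST b,a → push 33,25. Stack: [33, 25]
COMPARE_OP bool(>=) → 33 vs 25 = True. Stack: [True]
POP_JUMP_IF_FALSE → pop True; no jump. Stack: []
LOAD_FAST_LOAD_FAST b,a → push 33,25. Stack: [33, 25]
BINARY_OP - → 33 - 25 = 8. Stack: [8]
LOAD_FAST a → push 25. Stack: [8, 25]
BINARY_OP - → 8 - 25 = -17. Stack: [-17]
STORE_FAST u → u=-17. Stack: []
LOAD_FAST u → push -17. Stack: [-17]
RETURN_VALUE → return -17.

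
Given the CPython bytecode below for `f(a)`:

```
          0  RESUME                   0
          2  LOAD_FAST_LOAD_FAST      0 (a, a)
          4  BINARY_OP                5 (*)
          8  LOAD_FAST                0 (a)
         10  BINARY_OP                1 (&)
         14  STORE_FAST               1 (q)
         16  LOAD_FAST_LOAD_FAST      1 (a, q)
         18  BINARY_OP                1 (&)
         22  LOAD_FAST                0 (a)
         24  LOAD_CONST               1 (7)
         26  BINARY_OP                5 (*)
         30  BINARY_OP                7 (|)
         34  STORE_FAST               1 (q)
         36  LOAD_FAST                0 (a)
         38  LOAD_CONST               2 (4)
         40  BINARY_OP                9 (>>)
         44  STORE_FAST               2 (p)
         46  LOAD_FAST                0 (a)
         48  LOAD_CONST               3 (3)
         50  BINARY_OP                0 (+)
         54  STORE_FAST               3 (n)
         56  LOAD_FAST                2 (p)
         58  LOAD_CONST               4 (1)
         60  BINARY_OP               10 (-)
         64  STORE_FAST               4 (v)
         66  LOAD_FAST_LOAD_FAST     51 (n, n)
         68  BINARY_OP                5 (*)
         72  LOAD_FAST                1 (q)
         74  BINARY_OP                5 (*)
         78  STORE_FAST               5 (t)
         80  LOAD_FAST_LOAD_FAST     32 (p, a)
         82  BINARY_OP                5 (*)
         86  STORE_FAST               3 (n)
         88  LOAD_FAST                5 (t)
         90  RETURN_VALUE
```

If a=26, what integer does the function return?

153062

LOAD_FAST_LOAD_FAST a,a → push 26,26. Stack: [26, 26]
BINARY_OP * → 26 * 26 = 676. Stack: [676]
LOAD_FAST a → push 26. Stack: [676, 26]
BINARY_OP & → 676 & 26 = 0. Stack: [0]
STORE_FAST q → q=0. Stack: []
LOAD_FAST_LOAD_FAST a,q → push 26,0. Stack: [26, 0]
BINARY_OP & → 26 & 0 = 0. Stack: [0]
LOAD_FAST a → push 26. Stack: [0, 26]
LOAD_CONST → push 7. Stack: [0, 26, 7]
BINARY_OP * → 26 * 7 = 182. Stack: [0, 182]
BINARY_OP | → 0 | 182 = 182. Stack: [182]
STORE_FAST q → q=182. Stack: []
LOAD_FAST a → push 26. Stack: [26]
LOAD_CONST → push 4. Stack: [26, 4]
BINARY_OP >> → 26 >> 4 = 1. Stack: [1]
STORE_FAST p → p=1. Stack: []
LOAD_FAST a → push 26. Stack: [26]
LOAD_CONST → push 3. Stack: [26, 3]
BINARY_OP + → 26 + 3 = 29. Stack: [29]
STORE_FAST n → n=29. Stack: []
LOAD_FAST p → push 1. Stack: [1]
LOAD_CONST → push 1. Stack: [1, 1]
BINARY_OP - → 1 - 1 = 0. Stack: [0]
STORE_FAST v → v=0. Stack: []
LOAD_FAST_LOAD_FAST n,n → push 29,29. Stack: [29, 29]
BINARY_OP * → 29 * 29 = 841. Stack: [841]
LOAD_FAST q → push 182. Stack: [841, 182]
BINARY_OP * → 841 * 182 = 153062. Stack: [153062]
STORE_FAST t → t=153062. Stack: []
LOAD_FAST_LOAD_FAST p,a → push 1,26. Stack: [1, 26]
BINARY_OP * → 1 * 26 = 26. Stack: [26]
STORE_FAST n → n=26. Stack: []
LOAD_FAST t → push 153062. Stack: [153062]
RETURN_VALUE → return 153062.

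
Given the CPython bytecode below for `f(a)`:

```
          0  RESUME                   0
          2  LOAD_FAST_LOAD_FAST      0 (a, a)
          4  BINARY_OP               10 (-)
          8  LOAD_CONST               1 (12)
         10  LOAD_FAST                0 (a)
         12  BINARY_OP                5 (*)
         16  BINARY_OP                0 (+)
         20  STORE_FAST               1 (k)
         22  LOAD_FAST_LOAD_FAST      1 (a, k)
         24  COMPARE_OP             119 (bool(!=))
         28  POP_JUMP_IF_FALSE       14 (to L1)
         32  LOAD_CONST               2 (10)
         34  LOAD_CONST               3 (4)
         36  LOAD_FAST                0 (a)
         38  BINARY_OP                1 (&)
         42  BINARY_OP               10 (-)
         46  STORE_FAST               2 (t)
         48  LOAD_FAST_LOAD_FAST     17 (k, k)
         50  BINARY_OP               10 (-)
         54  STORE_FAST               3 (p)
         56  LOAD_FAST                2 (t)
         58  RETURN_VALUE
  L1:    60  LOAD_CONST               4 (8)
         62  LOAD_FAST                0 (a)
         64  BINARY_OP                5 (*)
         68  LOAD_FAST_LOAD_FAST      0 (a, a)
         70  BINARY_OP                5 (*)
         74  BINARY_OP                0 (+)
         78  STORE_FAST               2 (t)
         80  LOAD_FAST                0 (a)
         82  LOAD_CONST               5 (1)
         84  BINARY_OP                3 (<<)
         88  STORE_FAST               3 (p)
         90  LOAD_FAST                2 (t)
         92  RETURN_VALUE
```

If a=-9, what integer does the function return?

LOAD_FAST_LOAD_FAST a,a → push -9,-9. Stack: [-9, -9]
BINARY_OP - → -9 - -9 = 0. Stack: [0]
LOAD_CONST → push 12. Stack: [0, 12]
LOAD_FAST a → push -9. Stack: [0, 12, -9]
BINARY_OP * → 12 * -9 = -108. Stack: [0, -108]
BINARY_OP + → 0 + -108 = -108. Stack: [-108]
STORE_FAST k → k=-108. Stack: []
LOAD_FAST_LOAD_FAST a,k → push -9,-108. Stack: [-9, -108]
COMPARE_OP bool(!=) → -9 vs -108 = True. Stack: [True]
POP_JUMP_IF_FALSE → pop True; no jump. Stack: []
LOAD_CONST → push 10. Stack: [10]
LOAD_CONST → push 4. Stack: [10, 4]
LOAD_FAST a → push -9. Stack: [10, 4, -9]
BINARY_OP & → 4 & -9 = 4. Stack: [10, 4]
BINARY_OP - → 10 - 4 = 6. Stack: [6]
STORE_FAST t → t=6. Stack: []
LOAD_FAST_LOAD_FAST k,k → push -108,-108. Stack: [-108, -108]
BINARY_OP - → -108 - -108 = 0. Stack: [0]
STORE_FAST p → p=0. Stack: []
LOAD_FAST t → push 6. Stack: [6]
RETURN_VALUE → return 6.

6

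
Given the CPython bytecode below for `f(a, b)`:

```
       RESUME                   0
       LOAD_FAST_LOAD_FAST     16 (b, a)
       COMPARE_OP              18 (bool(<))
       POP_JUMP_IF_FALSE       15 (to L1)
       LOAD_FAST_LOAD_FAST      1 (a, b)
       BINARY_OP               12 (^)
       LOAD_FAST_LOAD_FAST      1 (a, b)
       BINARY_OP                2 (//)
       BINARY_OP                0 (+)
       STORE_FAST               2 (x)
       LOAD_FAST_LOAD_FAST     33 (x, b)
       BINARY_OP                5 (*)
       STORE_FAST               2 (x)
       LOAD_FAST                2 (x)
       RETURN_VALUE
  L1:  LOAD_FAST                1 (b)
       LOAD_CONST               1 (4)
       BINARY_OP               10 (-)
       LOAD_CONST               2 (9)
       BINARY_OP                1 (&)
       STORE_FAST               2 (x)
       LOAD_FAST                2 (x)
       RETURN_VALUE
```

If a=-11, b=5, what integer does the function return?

1

LOAD_FAST_LOAD_FAST b,a → push 5,-11. Stack: [5, -11]
COMPARE_OP bool(<) → 5 vs -11 = False. Stack: [False]
POP_JUMP_IF_FALSE → pop False; jump. Stack: []
LOAD_FAST b → push 5. Stack: [5]
LOAD_CONST → push 4. Stack: [5, 4]
BINARY_OP - → 5 - 4 = 1. Stack: [1]
LOAD_CONST → push 9. Stack: [1, 9]
BINARY_OP & → 1 & 9 = 1. Stack: [1]
STORE_FAST x → x=1. Stack: []
LOAD_FAST x → push 1. Stack: [1]
RETURN_VALUE → return 1.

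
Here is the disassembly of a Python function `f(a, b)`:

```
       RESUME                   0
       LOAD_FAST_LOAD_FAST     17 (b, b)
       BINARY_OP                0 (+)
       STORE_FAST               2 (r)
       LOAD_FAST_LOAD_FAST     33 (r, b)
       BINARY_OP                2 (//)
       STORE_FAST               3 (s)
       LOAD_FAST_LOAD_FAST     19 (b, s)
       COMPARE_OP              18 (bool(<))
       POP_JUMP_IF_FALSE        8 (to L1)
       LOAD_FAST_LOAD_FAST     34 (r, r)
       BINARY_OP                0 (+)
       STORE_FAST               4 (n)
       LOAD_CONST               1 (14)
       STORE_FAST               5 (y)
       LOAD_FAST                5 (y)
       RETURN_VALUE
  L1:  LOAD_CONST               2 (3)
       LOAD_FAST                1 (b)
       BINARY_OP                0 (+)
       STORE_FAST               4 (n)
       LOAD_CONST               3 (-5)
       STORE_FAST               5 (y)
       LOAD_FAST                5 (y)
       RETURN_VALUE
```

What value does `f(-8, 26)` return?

-5

LOAD_FAST_LOAD_FAST b,b → push 26,26. Stack: [26, 26]
BINARY_OP + → 26 + 26 = 52. Stack: [52]
STORE_FAST r → r=52. Stack: []
LOAD_FAST_LOAD_FAST r,b → push 52,26. Stack: [52, 26]
BINARY_OP // → 52 // 26 = 2. Stack: [2]
STORE_FAST s → s=2. Stack: []
LOAD_FAST_LOAD_FAST b,s → push 26,2. Stack: [26, 2]
COMPARE_OP bool(<) → 26 vs 2 = False. Stack: [False]
POP_JUMP_IF_FALSE → pop False; jump. Stack: []
LOAD_CONST → push 3. Stack: [3]
LOAD_FAST b → push 26. Stack: [3, 26]
BINARY_OP + → 3 + 26 = 29. Stack: [29]
STORE_FAST n → n=29. Stack: []
LOAD_CONST → push -5. Stack: [-5]
STORE_FAST y → y=-5. Stack: []
LOAD_FAST y → push -5. Stack: [-5]
RETURN_VALUE → return -5.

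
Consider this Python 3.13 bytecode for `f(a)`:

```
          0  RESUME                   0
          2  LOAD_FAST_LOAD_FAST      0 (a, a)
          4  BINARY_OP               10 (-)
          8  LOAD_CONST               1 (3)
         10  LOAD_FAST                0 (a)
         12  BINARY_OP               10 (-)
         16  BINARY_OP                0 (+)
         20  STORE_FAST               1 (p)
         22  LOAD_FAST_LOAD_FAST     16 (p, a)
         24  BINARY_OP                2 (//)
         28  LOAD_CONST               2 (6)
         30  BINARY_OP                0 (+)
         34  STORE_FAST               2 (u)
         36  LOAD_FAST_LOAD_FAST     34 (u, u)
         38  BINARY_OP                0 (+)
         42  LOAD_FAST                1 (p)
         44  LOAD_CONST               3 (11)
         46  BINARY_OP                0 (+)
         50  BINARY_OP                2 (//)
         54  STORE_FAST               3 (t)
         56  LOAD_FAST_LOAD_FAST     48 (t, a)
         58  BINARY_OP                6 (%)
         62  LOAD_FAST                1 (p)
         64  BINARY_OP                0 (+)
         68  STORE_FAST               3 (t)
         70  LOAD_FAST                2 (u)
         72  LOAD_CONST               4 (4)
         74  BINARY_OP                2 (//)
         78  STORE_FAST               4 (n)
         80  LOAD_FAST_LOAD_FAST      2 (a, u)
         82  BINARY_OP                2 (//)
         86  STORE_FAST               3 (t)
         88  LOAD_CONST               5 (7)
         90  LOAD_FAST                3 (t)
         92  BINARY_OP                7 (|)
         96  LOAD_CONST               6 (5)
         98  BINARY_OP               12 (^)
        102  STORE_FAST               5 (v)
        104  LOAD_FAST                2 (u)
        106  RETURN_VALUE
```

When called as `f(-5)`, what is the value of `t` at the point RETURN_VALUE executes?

LOAD_FAST_LOAD_FAST a,a → push -5,-5. Stack: [-5, -5]
BINARY_OP - → -5 - -5 = 0. Stack: [0]
LOAD_CONST → push 3. Stack: [0, 3]
LOAD_FAST a → push -5. Stack: [0, 3, -5]
BINARY_OP - → 3 - -5 = 8. Stack: [0, 8]
BINARY_OP + → 0 + 8 = 8. Stack: [8]
STORE_FAST p → p=8. Stack: []
LOAD_FAST_LOAD_FAST p,a → push 8,-5. Stack: [8, -5]
BINARY_OP // → 8 // -5 = -2. Stack: [-2]
LOAD_CONST → push 6. Stack: [-2, 6]
BINARY_OP + → -2 + 6 = 4. Stack: [4]
STORE_FAST u → u=4. Stack: []
LOAD_FAST_LOAD_FAST u,u → push 4,4. Stack: [4, 4]
BINARY_OP + → 4 + 4 = 8. Stack: [8]
LOAD_FAST p → push 8. Stack: [8, 8]
LOAD_CONST → push 11. Stack: [8, 8, 11]
BINARY_OP + → 8 + 11 = 19. Stack: [8, 19]
BINARY_OP // → 8 // 19 = 0. Stack: [0]
STORE_FAST t → t=0. Stack: []
LOAD_FAST_LOAD_FAST t,a → push 0,-5. Stack: [0, -5]
BINARY_OP % → 0 % -5 = 0. Stack: [0]
LOAD_FAST p → push 8. Stack: [0, 8]
BINARY_OP + → 0 + 8 = 8. Stack: [8]
STORE_FAST t → t=8. Stack: []
LOAD_FAST u → push 4. Stack: [4]
LOAD_CONST → push 4. Stack: [4, 4]
BINARY_OP // → 4 // 4 = 1. Stack: [1]
STORE_FAST n → n=1. Stack: []
LOAD_FAST_LOAD_FAST a,u → push -5,4. Stack: [-5, 4]
BINARY_OP // → -5 // 4 = -2. Stack: [-2]
STORE_FAST t → t=-2. Stack: []
LOAD_CONST → push 7. Stack: [7]
LOAD_FAST t → push -2. Stack: [7, -2]
BINARY_OP | → 7 | -2 = -1. Stack: [-1]
LOAD_CONST → push 5. Stack: [-1, 5]
BINARY_OP ^ → -1 ^ 5 = -6. Stack: [-6]
STORE_FAST v → v=-6. Stack: []
LOAD_FAST u → push 4. Stack: [4]
RETURN_VALUE → return 4.

-2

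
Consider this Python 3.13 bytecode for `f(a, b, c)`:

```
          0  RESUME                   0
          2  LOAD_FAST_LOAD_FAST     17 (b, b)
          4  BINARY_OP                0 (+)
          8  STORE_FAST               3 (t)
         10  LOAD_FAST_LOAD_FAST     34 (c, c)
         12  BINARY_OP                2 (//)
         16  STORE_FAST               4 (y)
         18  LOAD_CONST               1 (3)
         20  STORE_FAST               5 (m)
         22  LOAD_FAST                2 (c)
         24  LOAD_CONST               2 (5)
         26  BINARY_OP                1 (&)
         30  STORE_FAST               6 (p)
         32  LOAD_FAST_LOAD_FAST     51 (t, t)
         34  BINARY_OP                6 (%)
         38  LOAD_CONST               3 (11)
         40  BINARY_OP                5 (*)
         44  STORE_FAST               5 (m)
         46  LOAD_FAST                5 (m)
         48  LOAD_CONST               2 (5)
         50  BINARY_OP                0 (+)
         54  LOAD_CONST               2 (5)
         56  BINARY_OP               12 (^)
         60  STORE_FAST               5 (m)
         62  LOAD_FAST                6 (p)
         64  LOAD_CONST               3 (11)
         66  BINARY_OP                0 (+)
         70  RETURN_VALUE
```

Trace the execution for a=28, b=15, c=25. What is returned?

12

LOAD_FAST_LOAD_FAST b,b → push 15,15. Stack: [15, 15]
BINARY_OP + → 15 + 15 = 30. Stack: [30]
STORE_FAST t → t=30. Stack: []
LOAD_FAST_LOAD_FAST c,c → push 25,25. Stack: [25, 25]
BINARY_OP // → 25 // 25 = 1. Stack: [1]
STORE_FAST y → y=1. Stack: []
LOAD_CONST → push 3. Stack: [3]
STORE_FAST m → m=3. Stack: []
LOAD_FAST c → push 25. Stack: [25]
LOAD_CONST → push 5. Stack: [25, 5]
BINARY_OP & → 25 & 5 = 1. Stack: [1]
STORE_FAST p → p=1. Stack: []
LOAD_FAST_LOAD_FAST t,t → push 30,30. Stack: [30, 30]
BINARY_OP % → 30 % 30 = 0. Stack: [0]
LOAD_CONST → push 11. Stack: [0, 11]
BINARY_OP * → 0 * 11 = 0. Stack: [0]
STORE_FAST m → m=0. Stack: []
LOAD_FAST m → push 0. Stack: [0]
LOAD_CONST → push 5. Stack: [0, 5]
BINARY_OP + → 0 + 5 = 5. Stack: [5]
LOAD_CONST → push 5. Stack: [5, 5]
BINARY_OP ^ → 5 ^ 5 = 0. Stack: [0]
STORE_FAST m → m=0. Stack: []
LOAD_FAST p → push 1. Stack: [1]
LOAD_CONST → push 11. Stack: [1, 11]
BINARY_OP + → 1 + 11 = 12. Stack: [12]
RETURN_VALUE → return 12.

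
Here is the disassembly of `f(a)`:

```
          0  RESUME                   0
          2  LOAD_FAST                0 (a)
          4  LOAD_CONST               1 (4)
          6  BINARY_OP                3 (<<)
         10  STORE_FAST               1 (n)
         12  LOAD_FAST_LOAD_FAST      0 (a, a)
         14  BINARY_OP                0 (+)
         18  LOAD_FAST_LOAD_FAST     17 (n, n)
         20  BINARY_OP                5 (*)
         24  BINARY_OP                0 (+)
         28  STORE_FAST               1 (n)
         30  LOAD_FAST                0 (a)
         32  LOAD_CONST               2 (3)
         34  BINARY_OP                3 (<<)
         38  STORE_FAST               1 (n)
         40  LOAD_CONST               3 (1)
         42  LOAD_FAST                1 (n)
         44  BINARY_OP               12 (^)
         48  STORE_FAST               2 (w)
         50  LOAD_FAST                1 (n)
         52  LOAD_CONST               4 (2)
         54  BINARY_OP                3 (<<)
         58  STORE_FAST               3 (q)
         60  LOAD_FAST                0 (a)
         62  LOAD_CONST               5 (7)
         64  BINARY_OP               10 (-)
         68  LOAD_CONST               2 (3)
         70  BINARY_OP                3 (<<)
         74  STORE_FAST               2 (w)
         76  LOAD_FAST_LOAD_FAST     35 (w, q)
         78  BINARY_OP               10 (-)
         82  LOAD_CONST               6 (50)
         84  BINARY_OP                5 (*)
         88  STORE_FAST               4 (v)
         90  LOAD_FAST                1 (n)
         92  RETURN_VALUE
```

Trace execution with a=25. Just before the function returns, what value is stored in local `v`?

-32800

LOAD_FAST a → push 25. Stack: [25]
LOAD_CONST → push 4. Stack: [25, 4]
BINARY_OP << → 25 << 4 = 400. Stack: [400]
STORE_FAST n → n=400. Stack: []
LOAD_FAST_LOAD_FAST a,a → push 25,25. Stack: [25, 25]
BINARY_OP + → 25 + 25 = 50. Stack: [50]
LOAD_FAST_LOAD_FAST n,n → push 400,400. Stack: [50, 400, 400]
BINARY_OP * → 400 * 400 = 160000. Stack: [50, 160000]
BINARY_OP + → 50 + 160000 = 160050. Stack: [160050]
STORE_FAST n → n=160050. Stack: []
LOAD_FAST a → push 25. Stack: [25]
LOAD_CONST → push 3. Stack: [25, 3]
BINARY_OP << → 25 << 3 = 200. Stack: [200]
STORE_FAST n → n=200. Stack: []
LOAD_CONST → push 1. Stack: [1]
LOAD_FAST n → push 200. Stack: [1, 200]
BINARY_OP ^ → 1 ^ 200 = 201. Stack: [201]
STORE_FAST w → w=201. Stack: []
LOAD_FAST n → push 200. Stack: [200]
LOAD_CONST → push 2. Stack: [200, 2]
BINARY_OP << → 200 << 2 = 800. Stack: [800]
STORE_FAST q → q=800. Stack: []
LOAD_FAST a → push 25. Stack: [25]
LOAD_CONST → push 7. Stack: [25, 7]
BINARY_OP - → 25 - 7 = 18. Stack: [18]
LOAD_CONST → push 3. Stack: [18, 3]
BINARY_OP << → 18 << 3 = 144. Stack: [144]
STORE_FAST w → w=144. Stack: []
LOAD_FAST_LOAD_FAST w,q → push 144,800. Stack: [144, 800]
BINARY_OP - → 144 - 800 = -656. Stack: [-656]
LOAD_CONST → push 50. Stack: [-656, 50]
BINARY_OP * → -656 * 50 = -32800. Stack: [-32800]
STORE_FAST v → v=-32800. Stack: []
LOAD_FAST n → push 200. Stack: [200]
RETURN_VALUE → return 200.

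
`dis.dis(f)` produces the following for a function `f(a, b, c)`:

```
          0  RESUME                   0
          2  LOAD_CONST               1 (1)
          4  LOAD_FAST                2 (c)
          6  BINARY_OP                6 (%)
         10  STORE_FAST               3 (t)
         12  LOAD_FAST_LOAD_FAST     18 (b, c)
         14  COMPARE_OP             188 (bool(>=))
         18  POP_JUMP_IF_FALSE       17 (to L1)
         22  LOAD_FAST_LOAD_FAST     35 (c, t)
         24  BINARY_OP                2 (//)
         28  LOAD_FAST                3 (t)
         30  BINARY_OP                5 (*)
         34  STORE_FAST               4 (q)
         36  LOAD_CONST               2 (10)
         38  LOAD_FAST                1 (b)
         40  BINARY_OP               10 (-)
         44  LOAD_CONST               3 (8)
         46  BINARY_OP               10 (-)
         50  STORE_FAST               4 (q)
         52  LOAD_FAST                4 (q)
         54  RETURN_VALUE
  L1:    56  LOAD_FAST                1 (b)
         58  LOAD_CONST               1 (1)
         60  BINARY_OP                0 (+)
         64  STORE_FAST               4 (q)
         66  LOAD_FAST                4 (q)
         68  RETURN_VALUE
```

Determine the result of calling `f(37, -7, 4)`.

-6

LOAD_CONST → push 1. Stack: [1]
LOAD_FAST c → push 4. Stack: [1, 4]
BINARY_OP % → 1 % 4 = 1. Stack: [1]
STORE_FAST t → t=1. Stack: []
LOAD_FAST_LOAD_FAST b,c → push -7,4. Stack: [-7, 4]
COMPARE_OP bool(>=) → -7 vs 4 = False. Stack: [False]
POP_JUMP_IF_FALSE → pop False; jump. Stack: []
LOAD_FAST b → push -7. Stack: [-7]
LOAD_CONST → push 1. Stack: [-7, 1]
BINARY_OP + → -7 + 1 = -6. Stack: [-6]
STORE_FAST q → q=-6. Stack: []
LOAD_FAST q → push -6. Stack: [-6]
RETURN_VALUE → return -6.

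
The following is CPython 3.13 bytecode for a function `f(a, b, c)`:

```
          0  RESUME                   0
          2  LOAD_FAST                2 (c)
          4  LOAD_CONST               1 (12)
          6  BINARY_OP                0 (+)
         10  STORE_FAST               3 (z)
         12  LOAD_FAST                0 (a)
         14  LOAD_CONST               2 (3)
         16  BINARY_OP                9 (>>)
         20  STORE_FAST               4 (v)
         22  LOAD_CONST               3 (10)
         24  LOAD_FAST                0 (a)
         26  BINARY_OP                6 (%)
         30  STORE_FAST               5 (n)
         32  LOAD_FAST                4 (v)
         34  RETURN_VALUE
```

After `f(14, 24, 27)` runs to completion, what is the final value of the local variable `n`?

10

LOAD_FAST c → push 27. Stack: [27]
LOAD_CONST → push 12. Stack: [27, 12]
BINARY_OP + → 27 + 12 = 39. Stack: [39]
STORE_FAST z → z=39. Stack: []
LOAD_FAST a → push 14. Stack: [14]
LOAD_CONST → push 3. Stack: [14, 3]
BINARY_OP >> → 14 >> 3 = 1. Stack: [1]
STORE_FAST v → v=1. Stack: []
LOAD_CONST → push 10. Stack: [10]
LOAD_FAST a → push 14. Stack: [10, 14]
BINARY_OP % → 10 % 14 = 10. Stack: [10]
STORE_FAST n → n=10. Stack: []
LOAD_FAST v → push 1. Stack: [1]
RETURN_VALUE → return 1.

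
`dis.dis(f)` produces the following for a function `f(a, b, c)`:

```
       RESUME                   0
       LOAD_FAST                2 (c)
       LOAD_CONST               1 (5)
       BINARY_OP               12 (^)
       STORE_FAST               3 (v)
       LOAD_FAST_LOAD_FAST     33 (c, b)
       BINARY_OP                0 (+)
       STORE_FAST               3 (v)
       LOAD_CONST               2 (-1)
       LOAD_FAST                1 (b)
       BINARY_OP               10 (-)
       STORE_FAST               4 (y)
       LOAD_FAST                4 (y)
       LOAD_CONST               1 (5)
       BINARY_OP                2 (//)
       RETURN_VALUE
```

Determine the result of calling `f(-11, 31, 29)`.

LOAD_FAST c → push 29. Stack: [29]
LOAD_CONST → push 5. Stack: [29, 5]
BINARY_OP ^ → 29 ^ 5 = 24. Stack: [24]
STORE_FAST v → v=24. Stack: []
LOAD_FAST_LOAD_FAST c,b → push 29,31. Stack: [29, 31]
BINARY_OP + → 29 + 31 = 60. Stack: [60]
STORE_FAST v → v=60. Stack: []
LOAD_CONST → push -1. Stack: [-1]
LOAD_FAST b → push 31. Stack: [-1, 31]
BINARY_OP - → -1 - 31 = -32. Stack: [-32]
STORE_FAST y → y=-32. Stack: []
LOAD_FAST y → push -32. Stack: [-32]
LOAD_CONST → push 5. Stack: [-32, 5]
BINARY_OP // → -32 // 5 = -7. Stack: [-7]
RETURN_VALUE → return -7.

-7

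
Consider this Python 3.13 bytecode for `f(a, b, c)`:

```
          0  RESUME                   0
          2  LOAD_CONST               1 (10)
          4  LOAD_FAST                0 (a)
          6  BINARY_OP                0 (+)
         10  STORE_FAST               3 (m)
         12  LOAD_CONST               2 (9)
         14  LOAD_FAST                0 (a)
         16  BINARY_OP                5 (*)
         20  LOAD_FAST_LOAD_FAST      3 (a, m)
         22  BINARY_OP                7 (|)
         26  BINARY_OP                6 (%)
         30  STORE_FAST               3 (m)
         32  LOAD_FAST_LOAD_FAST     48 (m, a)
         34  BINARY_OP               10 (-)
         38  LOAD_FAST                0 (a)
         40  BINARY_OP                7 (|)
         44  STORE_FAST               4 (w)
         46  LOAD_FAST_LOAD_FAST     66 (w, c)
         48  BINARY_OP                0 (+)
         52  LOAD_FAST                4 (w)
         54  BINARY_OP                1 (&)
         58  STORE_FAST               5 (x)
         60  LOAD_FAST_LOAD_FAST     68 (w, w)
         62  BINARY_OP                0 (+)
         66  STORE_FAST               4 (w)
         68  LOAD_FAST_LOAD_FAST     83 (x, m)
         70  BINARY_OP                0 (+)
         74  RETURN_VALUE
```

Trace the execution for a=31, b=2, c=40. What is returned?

LOAD_CONST → push 10. Stack: [10]
LOAD_FAST a → push 31. Stack: [10, 31]
BINARY_OP + → 10 + 31 = 41. Stack: [41]
STORE_FAST m → m=41. Stack: []
LOAD_CONST → push 9. Stack: [9]
LOAD_FAST a → push 31. Stack: [9, 31]
BINARY_OP * → 9 * 31 = 279. Stack: [279]
LOAD_FAST_LOAD_FAST a,m → push 31,41. Stack: [279, 31, 41]
BINARY_OP | → 31 | 41 = 63. Stack: [279, 63]
BINARY_OP % → 279 % 63 = 27. Stack: [27]
STORE_FAST m → m=27. Stack: []
LOAD_FAST_LOAD_FAST m,a → push 27,31. Stack: [27, 31]
BINARY_OP - → 27 - 31 = -4. Stack: [-4]
LOAD_FAST a → push 31. Stack: [-4, 31]
BINARY_OP | → -4 | 31 = -1. Stack: [-1]
STORE_FAST w → w=-1. Stack: []
LOAD_FAST_LOAD_FAST w,c → push -1,40. Stack: [-1, 40]
BINARY_OP + → -1 + 40 = 39. Stack: [39]
LOAD_FAST w → push -1. Stack: [39, -1]
BINARY_OP & → 39 & -1 = 39. Stack: [39]
STORE_FAST x → x=39. Stack: []
LOAD_FAST_LOAD_FAST w,w → push -1,-1. Stack: [-1, -1]
BINARY_OP + → -1 + -1 = -2. Stack: [-2]
STORE_FAST w → w=-2. Stack: []
LOAD_FAST_LOAD_FAST x,m → push 39,27. Stack: [39, 27]
BINARY_OP + → 39 + 27 = 66. Stack: [66]
RETURN_VALUE → return 66.

66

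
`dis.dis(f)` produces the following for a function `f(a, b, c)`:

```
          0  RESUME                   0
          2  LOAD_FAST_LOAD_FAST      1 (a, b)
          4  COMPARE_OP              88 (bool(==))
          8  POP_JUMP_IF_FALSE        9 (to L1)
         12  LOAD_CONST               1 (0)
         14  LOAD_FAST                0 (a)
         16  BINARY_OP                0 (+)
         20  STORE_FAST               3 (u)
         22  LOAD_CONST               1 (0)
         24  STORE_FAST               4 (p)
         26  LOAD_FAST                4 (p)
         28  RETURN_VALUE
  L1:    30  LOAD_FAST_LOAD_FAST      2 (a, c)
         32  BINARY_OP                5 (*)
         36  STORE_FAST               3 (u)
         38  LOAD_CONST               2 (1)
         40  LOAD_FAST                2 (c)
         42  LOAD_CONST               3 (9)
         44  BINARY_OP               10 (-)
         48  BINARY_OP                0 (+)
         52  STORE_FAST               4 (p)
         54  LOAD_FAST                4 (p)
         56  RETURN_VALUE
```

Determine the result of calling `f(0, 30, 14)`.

LOAD_FAST_LOAD_FAST a,b → push 0,30. Stack: [0, 30]
COMPARE_OP bool(==) → 0 vs 30 = False. Stack: [False]
POP_JUMP_IF_FALSE → pop False; jump. Stack: []
LOAD_FAST_LOAD_FAST a,c → push 0,14. Stack: [0, 14]
BINARY_OP * → 0 * 14 = 0. Stack: [0]
STORE_FAST u → u=0. Stack: []
LOAD_CONST → push 1. Stack: [1]
LOAD_FAST c → push 14. Stack: [1, 14]
LOAD_CONST → push 9. Stack: [1, 14, 9]
BINARY_OP - → 14 - 9 = 5. Stack: [1, 5]
BINARY_OP + → 1 + 5 = 6. Stack: [6]
STORE_FAST p → p=6. Stack: []
LOAD_FAST p → push 6. Stack: [6]
RETURN_VALUE → return 6.

6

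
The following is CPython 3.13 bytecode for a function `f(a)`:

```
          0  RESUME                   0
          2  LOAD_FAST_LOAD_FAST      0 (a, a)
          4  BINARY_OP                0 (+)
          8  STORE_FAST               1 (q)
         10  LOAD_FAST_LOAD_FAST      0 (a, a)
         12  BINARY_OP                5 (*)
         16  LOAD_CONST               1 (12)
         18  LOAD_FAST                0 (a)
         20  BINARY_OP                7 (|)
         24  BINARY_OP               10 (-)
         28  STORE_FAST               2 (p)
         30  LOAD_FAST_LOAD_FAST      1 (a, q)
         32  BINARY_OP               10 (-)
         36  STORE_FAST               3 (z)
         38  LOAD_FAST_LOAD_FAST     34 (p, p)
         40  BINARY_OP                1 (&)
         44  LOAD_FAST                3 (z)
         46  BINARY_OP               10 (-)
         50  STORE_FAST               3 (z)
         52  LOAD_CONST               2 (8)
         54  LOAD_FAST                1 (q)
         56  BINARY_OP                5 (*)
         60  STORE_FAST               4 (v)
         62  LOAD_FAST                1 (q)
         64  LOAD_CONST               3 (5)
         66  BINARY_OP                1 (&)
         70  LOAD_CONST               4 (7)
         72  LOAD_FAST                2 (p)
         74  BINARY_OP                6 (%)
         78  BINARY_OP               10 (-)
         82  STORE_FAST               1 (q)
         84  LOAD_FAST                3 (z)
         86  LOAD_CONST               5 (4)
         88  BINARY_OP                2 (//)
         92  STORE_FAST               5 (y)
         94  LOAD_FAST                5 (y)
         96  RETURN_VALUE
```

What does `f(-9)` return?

18

LOAD_FAST_LOAD_FAST a,a → push -9,-9. Stack: [-9, -9]
BINARY_OP + → -9 + -9 = -18. Stack: [-18]
STORE_FAST q → q=-18. Stack: []
LOAD_FAST_LOAD_FAST a,a → push -9,-9. Stack: [-9, -9]
BINARY_OP * → -9 * -9 = 81. Stack: [81]
LOAD_CONST → push 12. Stack: [81, 12]
LOAD_FAST a → push -9. Stack: [81, 12, -9]
BINARY_OP | → 12 | -9 = -1. Stack: [81, -1]
BINARY_OP - → 81 - -1 = 82. Stack: [82]
STORE_FAST p → p=82. Stack: []
LOAD_FAST_LOAD_FAST a,q → push -9,-18. Stack: [-9, -18]
BINARY_OP - → -9 - -18 = 9. Stack: [9]
STORE_FAST z → z=9. Stack: []
LOAD_FAST_LOAD_FAST p,p → push 82,82. Stack: [82, 82]
BINARY_OP & → 82 & 82 = 82. Stack: [82]
LOAD_FAST z → push 9. Stack: [82, 9]
BINARY_OP - → 82 - 9 = 73. Stack: [73]
STORE_FAST z → z=73. Stack: []
LOAD_CONST → push 8. Stack: [8]
LOAD_FAST q → push -18. Stack: [8, -18]
BINARY_OP * → 8 * -18 = -144. Stack: [-144]
STORE_FAST v → v=-144. Stack: []
LOAD_FAST q → push -18. Stack: [-18]
LOAD_CONST → push 5. Stack: [-18, 5]
BINARY_OP & → -18 & 5 = 4. Stack: [4]
LOAD_CONST → push 7. Stack: [4, 7]
LOAD_FAST p → push 82. Stack: [4, 7, 82]
BINARY_OP % → 7 % 82 = 7. Stack: [4, 7]
BINARY_OP - → 4 - 7 = -3. Stack: [-3]
STORE_FAST q → q=-3. Stack: []
LOAD_FAST z → push 73. Stack: [73]
LOAD_CONST → push 4. Stack: [73, 4]
BINARY_OP // → 73 // 4 = 18. Stack: [18]
STORE_FAST y → y=18. Stack: []
LOAD_FAST y → push 18. Stack: [18]
RETURN_VALUE → return 18.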